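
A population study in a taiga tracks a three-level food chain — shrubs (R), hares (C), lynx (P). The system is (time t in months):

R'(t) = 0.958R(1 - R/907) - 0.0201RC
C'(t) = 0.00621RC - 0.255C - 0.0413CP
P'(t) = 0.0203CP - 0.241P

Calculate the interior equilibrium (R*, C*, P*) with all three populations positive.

From dP/dt = 0: 0.0203C* = 0.241, so C* = 11.9.
From dR/dt = 0: 0.958(1 - R*/907) = 0.0201·11.9, giving R* = 907·(1 - 0.249) = 681.
From dC/dt = 0: 0.00621·681 - 0.255 = 0.0413P*, so P* = 3.97/0.0413 = 96.2.

R* ≈ 681, C* ≈ 11.9, P* ≈ 96.2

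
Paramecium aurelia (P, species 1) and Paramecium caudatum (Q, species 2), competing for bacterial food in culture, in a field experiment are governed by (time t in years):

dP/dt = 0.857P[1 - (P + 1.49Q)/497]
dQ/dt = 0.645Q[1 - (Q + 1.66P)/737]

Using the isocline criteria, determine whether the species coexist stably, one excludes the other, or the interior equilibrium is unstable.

unstable coexistence (outcome depends on initial conditions)

Compare the nullcline intercepts: K1/α12 = 497/1.49 = 334 < K2 = 737; K2/α21 = 737/1.66 = 444 < K1 = 497.
Since both are reversed, neither can invade when rare; the interior point is a saddle.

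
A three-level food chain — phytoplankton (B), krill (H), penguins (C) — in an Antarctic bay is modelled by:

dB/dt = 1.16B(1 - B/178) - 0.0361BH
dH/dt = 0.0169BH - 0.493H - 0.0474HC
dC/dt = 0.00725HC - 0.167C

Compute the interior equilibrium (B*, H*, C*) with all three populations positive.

From dC/dt = 0: 0.00725H* = 0.167, so H* = 23.
From dB/dt = 0: 1.16(1 - B*/178) = 0.0361·23, giving B* = 178·(1 - 0.717) = 50.4.
From dH/dt = 0: 0.0169·50.4 - 0.493 = 0.0474C*, so C* = 0.359/0.0474 = 7.57.

B* ≈ 50.4, H* ≈ 23, C* ≈ 7.57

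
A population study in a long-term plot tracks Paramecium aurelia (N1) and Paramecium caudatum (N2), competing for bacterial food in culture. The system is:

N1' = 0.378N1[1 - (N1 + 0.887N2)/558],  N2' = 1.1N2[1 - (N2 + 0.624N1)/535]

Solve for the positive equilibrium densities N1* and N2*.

Setting both brackets to zero gives the nullclines N1 + 0.887N2 = 558 and 0.624N1 + N2 = 535.
Substituting N2 = 535 - 0.624N1 into the first: N1(1 - 0.887·0.624) = 558 - 0.887·535.
So N1* = 83.5/0.447 = 187, and then N2* = 535 - 0.624·187 = 418.

N1* ≈ 187, N2* ≈ 418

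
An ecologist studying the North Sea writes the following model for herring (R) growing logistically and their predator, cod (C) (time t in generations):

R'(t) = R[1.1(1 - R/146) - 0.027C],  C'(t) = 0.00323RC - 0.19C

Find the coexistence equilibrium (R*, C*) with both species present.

R* ≈ 58.8, C* ≈ 24.3

From dC/dt = 0 with C > 0: 0.00323R* = 0.19, so R* = 58.8.
Substitute into dR/dt = 0: 1.1(1 - 58.8/146) = 0.027C*.
The bracket is 0.597, giving C* = 0.657/0.027 = 24.3.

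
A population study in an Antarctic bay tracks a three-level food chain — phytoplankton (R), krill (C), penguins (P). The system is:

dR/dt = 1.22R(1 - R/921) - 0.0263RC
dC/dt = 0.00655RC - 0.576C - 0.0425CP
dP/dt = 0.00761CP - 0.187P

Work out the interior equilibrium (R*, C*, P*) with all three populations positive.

From dP/dt = 0: 0.00761C* = 0.187, so C* = 24.6.
From dR/dt = 0: 1.22(1 - R*/921) = 0.0263·24.6, giving R* = 921·(1 - 0.53) = 433.
From dC/dt = 0: 0.00655·433 - 0.576 = 0.0425P*, so P* = 2.26/0.0425 = 53.2.

R* ≈ 433, C* ≈ 24.6, P* ≈ 53.2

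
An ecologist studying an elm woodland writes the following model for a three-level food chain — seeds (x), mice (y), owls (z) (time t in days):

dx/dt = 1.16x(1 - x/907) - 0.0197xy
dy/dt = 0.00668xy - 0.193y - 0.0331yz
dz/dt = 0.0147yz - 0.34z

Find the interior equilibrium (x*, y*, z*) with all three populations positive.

From dz/dt = 0: 0.0147y* = 0.34, so y* = 23.1.
From dx/dt = 0: 1.16(1 - x*/907) = 0.0197·23.1, giving x* = 907·(1 - 0.393) = 551.
From dy/dt = 0: 0.00668·551 - 0.193 = 0.0331z*, so z* = 3.49/0.0331 = 105.

x* ≈ 551, y* ≈ 23.1, z* ≈ 105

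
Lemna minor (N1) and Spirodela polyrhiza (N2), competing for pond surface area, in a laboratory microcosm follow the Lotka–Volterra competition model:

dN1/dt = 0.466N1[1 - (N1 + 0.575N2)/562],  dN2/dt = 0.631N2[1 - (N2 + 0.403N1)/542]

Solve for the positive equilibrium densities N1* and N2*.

N1* ≈ 326, N2* ≈ 411

Setting both brackets to zero gives the nullclines N1 + 0.575N2 = 562 and 0.403N1 + N2 = 542.
Substituting N2 = 542 - 0.403N1 into the first: N1(1 - 0.575·0.403) = 562 - 0.575·542.
So N1* = 250/0.768 = 326, and then N2* = 542 - 0.403·326 = 411.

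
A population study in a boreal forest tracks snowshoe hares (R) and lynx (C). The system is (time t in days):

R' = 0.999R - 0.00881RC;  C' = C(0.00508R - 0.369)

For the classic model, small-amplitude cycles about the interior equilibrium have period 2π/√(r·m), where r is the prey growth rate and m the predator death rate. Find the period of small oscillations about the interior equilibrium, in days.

T ≈ 10.3 days

Here r = 0.999 and m = 0.369, so r·m = 0.369.
ω = √0.369 = 0.607 per day, hence T = 2π/ω ≈ 10.3 days.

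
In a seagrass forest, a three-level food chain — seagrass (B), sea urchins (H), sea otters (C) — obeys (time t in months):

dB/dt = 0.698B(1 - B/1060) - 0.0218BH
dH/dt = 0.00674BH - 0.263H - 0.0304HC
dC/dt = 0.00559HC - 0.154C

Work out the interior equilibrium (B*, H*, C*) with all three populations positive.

From dC/dt = 0: 0.00559H* = 0.154, so H* = 27.5.
From dB/dt = 0: 0.698(1 - B*/1060) = 0.0218·27.5, giving B* = 1060·(1 - 0.86) = 148.
From dH/dt = 0: 0.00674·148 - 0.263 = 0.0304C*, so C* = 0.734/0.0304 = 24.2.

B* ≈ 148, H* ≈ 27.5, C* ≈ 24.2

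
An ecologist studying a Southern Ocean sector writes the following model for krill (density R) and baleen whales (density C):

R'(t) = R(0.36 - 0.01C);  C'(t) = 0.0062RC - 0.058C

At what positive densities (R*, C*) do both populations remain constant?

Set dC/dt = 0 with C > 0: 0.0062R - 0.058 = 0, so R* = 0.058/0.0062 = 9.35.
Set dR/dt = 0 with R > 0: 0.36 - 0.01C = 0, so C* = 0.36/0.01 = 36.

R* ≈ 9.35, C* ≈ 36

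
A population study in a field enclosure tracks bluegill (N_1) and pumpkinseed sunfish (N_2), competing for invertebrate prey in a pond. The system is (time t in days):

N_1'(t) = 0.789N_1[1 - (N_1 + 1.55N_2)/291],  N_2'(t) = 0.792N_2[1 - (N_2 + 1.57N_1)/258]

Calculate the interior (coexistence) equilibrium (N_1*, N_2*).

N_1* ≈ 76, N_2* ≈ 139

Setting both brackets to zero gives the nullclines N_1 + 1.55N_2 = 291 and 1.57N_1 + N_2 = 258.
Substituting N_2 = 258 - 1.57N_1 into the first: N_1(1 - 1.55·1.57) = 291 - 1.55·258.
So N_1* = -109/-1.43 = 76, and then N_2* = 258 - 1.57·76 = 139.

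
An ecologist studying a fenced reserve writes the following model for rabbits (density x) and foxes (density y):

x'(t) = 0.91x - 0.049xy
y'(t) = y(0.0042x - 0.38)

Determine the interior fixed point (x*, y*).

x* ≈ 90.5, y* ≈ 18.6

Set dy/dt = 0 with y > 0: 0.0042x - 0.38 = 0, so x* = 0.38/0.0042 = 90.5.
Set dx/dt = 0 with x > 0: 0.91 - 0.049y = 0, so y* = 0.91/0.049 = 18.6.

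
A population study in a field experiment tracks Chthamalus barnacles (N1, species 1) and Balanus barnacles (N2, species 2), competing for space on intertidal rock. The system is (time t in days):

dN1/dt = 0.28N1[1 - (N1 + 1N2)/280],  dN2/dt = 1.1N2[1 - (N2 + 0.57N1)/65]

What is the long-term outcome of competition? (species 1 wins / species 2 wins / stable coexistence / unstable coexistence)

species 1 excludes species 2

Compare the nullcline intercepts: K1/α12 = 280/1 = 280 > K2 = 65; K2/α21 = 65/0.57 = 114 < K1 = 280.
Since the inequalities point opposite ways, species 1 can invade but species 2 cannot.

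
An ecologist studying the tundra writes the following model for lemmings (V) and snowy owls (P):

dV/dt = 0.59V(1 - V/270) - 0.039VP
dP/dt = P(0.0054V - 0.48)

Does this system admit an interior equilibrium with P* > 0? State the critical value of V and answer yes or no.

The predator equation gives dP/dt > 0 only when V > 0.48/0.0054 = 88.9.
Without the predator, V → K = 270. Since 270 > 88.9, the predator can invade and persist.

Threshold V = 88.9; K > 88.9, so yes, the predator persists.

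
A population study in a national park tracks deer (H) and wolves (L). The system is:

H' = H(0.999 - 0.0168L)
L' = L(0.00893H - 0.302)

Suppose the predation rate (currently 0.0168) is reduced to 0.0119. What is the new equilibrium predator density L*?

At the interior fixed point, setting dH/dt = 0 with H > 0 fixes L* = (prey growth rate)/(HL coefficient) — independent of the other coefficients.
With the change, L* = 0.999/0.0119 = 83.9; it rises from 59.5.

L* ≈ 83.9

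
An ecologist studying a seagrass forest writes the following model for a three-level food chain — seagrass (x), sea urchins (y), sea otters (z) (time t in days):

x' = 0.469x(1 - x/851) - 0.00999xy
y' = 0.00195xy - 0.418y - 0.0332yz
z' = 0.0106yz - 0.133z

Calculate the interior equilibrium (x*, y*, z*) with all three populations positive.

From dz/dt = 0: 0.0106y* = 0.133, so y* = 12.5.
From dx/dt = 0: 0.469(1 - x*/851) = 0.00999·12.5, giving x* = 851·(1 - 0.267) = 624.
From dy/dt = 0: 0.00195·624 - 0.418 = 0.0332z*, so z* = 0.798/0.0332 = 24.

x* ≈ 624, y* ≈ 12.5, z* ≈ 24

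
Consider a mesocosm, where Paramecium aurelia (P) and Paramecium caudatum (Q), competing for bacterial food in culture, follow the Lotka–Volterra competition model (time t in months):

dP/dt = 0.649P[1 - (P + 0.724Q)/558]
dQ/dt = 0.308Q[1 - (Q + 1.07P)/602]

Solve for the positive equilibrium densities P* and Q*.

P* ≈ 542, Q* ≈ 21.9

Setting both brackets to zero gives the nullclines P + 0.724Q = 558 and 1.07P + Q = 602.
Substituting Q = 602 - 1.07P into the first: P(1 - 0.724·1.07) = 558 - 0.724·602.
So P* = 122/0.225 = 542, and then Q* = 602 - 1.07·542 = 21.9.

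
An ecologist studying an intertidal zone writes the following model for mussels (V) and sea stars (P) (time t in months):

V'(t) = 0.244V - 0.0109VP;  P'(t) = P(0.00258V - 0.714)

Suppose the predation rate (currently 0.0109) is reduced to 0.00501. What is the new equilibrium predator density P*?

P* ≈ 48.7

At the interior fixed point, setting dV/dt = 0 with V > 0 fixes P* = (prey growth rate)/(VP coefficient) — independent of the other coefficients.
With the change, P* = 0.244/0.00501 = 48.7; it rises from 22.4.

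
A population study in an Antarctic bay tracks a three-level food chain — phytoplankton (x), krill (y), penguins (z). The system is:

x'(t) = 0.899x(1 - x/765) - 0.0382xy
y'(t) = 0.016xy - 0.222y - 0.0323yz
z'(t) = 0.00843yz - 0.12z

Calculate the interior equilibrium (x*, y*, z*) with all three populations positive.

From dz/dt = 0: 0.00843y* = 0.12, so y* = 14.2.
From dx/dt = 0: 0.899(1 - x*/765) = 0.0382·14.2, giving x* = 765·(1 - 0.605) = 302.
From dy/dt = 0: 0.016·302 - 0.222 = 0.0323z*, so z* = 4.61/0.0323 = 143.

x* ≈ 302, y* ≈ 14.2, z* ≈ 143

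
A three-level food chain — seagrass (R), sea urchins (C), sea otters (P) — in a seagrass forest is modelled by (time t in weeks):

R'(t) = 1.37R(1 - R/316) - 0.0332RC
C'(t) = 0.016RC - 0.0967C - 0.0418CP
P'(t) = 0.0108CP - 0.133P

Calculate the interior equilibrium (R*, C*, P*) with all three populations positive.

R* ≈ 222, C* ≈ 12.3, P* ≈ 82.5

From dP/dt = 0: 0.0108C* = 0.133, so C* = 12.3.
From dR/dt = 0: 1.37(1 - R*/316) = 0.0332·12.3, giving R* = 316·(1 - 0.298) = 222.
From dC/dt = 0: 0.016·222 - 0.0967 = 0.0418P*, so P* = 3.45/0.0418 = 82.5.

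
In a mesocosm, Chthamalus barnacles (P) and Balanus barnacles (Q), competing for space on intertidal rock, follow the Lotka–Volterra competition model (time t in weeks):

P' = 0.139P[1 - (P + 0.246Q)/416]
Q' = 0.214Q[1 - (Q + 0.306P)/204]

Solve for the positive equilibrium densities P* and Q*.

P* ≈ 396, Q* ≈ 82.9

Setting both brackets to zero gives the nullclines P + 0.246Q = 416 and 0.306P + Q = 204.
Substituting Q = 204 - 0.306P into the first: P(1 - 0.246·0.306) = 416 - 0.246·204.
So P* = 366/0.925 = 396, and then Q* = 204 - 0.306·396 = 82.9.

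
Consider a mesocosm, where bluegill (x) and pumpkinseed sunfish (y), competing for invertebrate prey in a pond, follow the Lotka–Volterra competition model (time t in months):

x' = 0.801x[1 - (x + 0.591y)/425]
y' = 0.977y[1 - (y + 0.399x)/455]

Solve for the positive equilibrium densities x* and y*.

Setting both brackets to zero gives the nullclines x + 0.591y = 425 and 0.399x + y = 455.
Substituting y = 455 - 0.399x into the first: x(1 - 0.591·0.399) = 425 - 0.591·455.
So x* = 156/0.764 = 204, and then y* = 455 - 0.399·204 = 373.

x* ≈ 204, y* ≈ 373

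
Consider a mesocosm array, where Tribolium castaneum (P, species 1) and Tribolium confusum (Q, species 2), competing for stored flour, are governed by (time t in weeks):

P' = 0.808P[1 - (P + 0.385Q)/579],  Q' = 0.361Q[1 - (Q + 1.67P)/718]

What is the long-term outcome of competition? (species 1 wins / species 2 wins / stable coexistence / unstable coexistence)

Compare the nullcline intercepts: K1/α12 = 579/0.385 = 1500 > K2 = 718; K2/α21 = 718/1.67 = 430 < K1 = 579.
Since the inequalities point opposite ways, species 1 can invade but species 2 cannot.

species 1 excludes species 2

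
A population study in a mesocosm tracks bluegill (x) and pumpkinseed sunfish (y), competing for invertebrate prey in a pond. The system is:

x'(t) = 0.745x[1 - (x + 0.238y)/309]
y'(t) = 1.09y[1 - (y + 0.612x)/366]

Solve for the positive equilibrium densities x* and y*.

Setting both brackets to zero gives the nullclines x + 0.238y = 309 and 0.612x + y = 366.
Substituting y = 366 - 0.612x into the first: x(1 - 0.238·0.612) = 309 - 0.238·366.
So x* = 222/0.854 = 260, and then y* = 366 - 0.612·260 = 207.

x* ≈ 260, y* ≈ 207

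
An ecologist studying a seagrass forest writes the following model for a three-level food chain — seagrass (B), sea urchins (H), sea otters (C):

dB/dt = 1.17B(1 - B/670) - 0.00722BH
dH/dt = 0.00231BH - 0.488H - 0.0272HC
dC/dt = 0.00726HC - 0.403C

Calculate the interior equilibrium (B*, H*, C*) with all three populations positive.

B* ≈ 440, H* ≈ 55.5, C* ≈ 19.5

From dC/dt = 0: 0.00726H* = 0.403, so H* = 55.5.
From dB/dt = 0: 1.17(1 - B*/670) = 0.00722·55.5, giving B* = 670·(1 - 0.343) = 440.
From dH/dt = 0: 0.00231·440 - 0.488 = 0.0272C*, so C* = 0.53/0.0272 = 19.5.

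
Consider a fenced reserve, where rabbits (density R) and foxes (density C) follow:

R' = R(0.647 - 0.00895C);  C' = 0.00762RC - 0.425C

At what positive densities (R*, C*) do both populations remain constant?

R* ≈ 55.8, C* ≈ 72.3

Set dC/dt = 0 with C > 0: 0.00762R - 0.425 = 0, so R* = 0.425/0.00762 = 55.8.
Set dR/dt = 0 with R > 0: 0.647 - 0.00895C = 0, so C* = 0.647/0.00895 = 72.3.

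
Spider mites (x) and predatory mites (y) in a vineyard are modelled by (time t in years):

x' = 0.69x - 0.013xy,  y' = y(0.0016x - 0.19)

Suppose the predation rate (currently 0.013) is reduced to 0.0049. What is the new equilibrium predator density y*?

y* ≈ 141

At the interior fixed point, setting dx/dt = 0 with x > 0 fixes y* = (prey growth rate)/(xy coefficient) — independent of the other coefficients.
With the change, y* = 0.69/0.0049 = 141; it rises from 53.1.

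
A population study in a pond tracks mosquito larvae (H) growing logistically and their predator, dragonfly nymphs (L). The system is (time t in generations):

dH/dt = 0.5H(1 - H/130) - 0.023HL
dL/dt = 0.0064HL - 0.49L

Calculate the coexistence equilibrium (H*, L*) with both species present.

From dL/dt = 0 with L > 0: 0.0064H* = 0.49, so H* = 76.6.
Substitute into dH/dt = 0: 0.5(1 - 76.6/130) = 0.023L*.
The bracket is 0.411, giving L* = 0.206/0.023 = 8.94.

H* ≈ 76.6, L* ≈ 8.94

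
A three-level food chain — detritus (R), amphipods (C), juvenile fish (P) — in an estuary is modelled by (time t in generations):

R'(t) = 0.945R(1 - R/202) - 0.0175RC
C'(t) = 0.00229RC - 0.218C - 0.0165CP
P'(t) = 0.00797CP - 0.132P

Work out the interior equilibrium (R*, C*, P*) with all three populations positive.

R* ≈ 140, C* ≈ 16.6, P* ≈ 6.22

From dP/dt = 0: 0.00797C* = 0.132, so C* = 16.6.
From dR/dt = 0: 0.945(1 - R*/202) = 0.0175·16.6, giving R* = 202·(1 - 0.307) = 140.
From dC/dt = 0: 0.00229·140 - 0.218 = 0.0165P*, so P* = 0.103/0.0165 = 6.22.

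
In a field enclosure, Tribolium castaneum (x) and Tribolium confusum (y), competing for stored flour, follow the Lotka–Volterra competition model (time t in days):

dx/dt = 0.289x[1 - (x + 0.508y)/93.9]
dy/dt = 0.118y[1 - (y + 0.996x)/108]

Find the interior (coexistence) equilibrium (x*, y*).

x* ≈ 79, y* ≈ 29.3

Setting both brackets to zero gives the nullclines x + 0.508y = 93.9 and 0.996x + y = 108.
Substituting y = 108 - 0.996x into the first: x(1 - 0.508·0.996) = 93.9 - 0.508·108.
So x* = 39/0.494 = 79, and then y* = 108 - 0.996·79 = 29.3.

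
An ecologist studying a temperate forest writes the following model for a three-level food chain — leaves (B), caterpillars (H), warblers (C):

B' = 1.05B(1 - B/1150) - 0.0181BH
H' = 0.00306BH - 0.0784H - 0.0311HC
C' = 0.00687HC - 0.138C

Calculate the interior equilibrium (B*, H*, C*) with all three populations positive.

From dC/dt = 0: 0.00687H* = 0.138, so H* = 20.1.
From dB/dt = 0: 1.05(1 - B*/1150) = 0.0181·20.1, giving B* = 1150·(1 - 0.346) = 752.
From dH/dt = 0: 0.00306·752 - 0.0784 = 0.0311C*, so C* = 2.22/0.0311 = 71.4.

B* ≈ 752, H* ≈ 20.1, C* ≈ 71.4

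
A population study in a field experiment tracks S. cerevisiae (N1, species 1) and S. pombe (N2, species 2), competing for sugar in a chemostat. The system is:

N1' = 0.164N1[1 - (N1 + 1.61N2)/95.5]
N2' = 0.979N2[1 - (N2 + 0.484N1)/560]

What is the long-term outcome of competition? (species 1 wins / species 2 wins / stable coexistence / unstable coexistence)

species 2 excludes species 1

Compare the nullcline intercepts: K1/α12 = 95.5/1.61 = 59.3 < K2 = 560; K2/α21 = 560/0.484 = 1160 > K1 = 95.5.
Since the inequalities point opposite ways, species 2 can invade but species 1 cannot.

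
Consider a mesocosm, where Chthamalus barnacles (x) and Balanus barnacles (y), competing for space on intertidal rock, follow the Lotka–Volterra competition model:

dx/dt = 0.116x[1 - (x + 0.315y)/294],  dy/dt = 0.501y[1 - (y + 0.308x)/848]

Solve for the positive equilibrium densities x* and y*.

x* ≈ 29.8, y* ≈ 839

Setting both brackets to zero gives the nullclines x + 0.315y = 294 and 0.308x + y = 848.
Substituting y = 848 - 0.308x into the first: x(1 - 0.315·0.308) = 294 - 0.315·848.
So x* = 26.9/0.903 = 29.8, and then y* = 848 - 0.308·29.8 = 839.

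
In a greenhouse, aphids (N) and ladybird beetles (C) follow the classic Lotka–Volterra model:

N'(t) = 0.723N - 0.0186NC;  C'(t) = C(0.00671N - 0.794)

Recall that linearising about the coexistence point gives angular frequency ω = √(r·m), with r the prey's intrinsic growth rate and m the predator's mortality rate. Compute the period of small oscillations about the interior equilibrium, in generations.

Here r = 0.723 and m = 0.794, so r·m = 0.574.
ω = √0.574 = 0.758 per generation, hence T = 2π/ω ≈ 8.29 generations.

T ≈ 8.29 generations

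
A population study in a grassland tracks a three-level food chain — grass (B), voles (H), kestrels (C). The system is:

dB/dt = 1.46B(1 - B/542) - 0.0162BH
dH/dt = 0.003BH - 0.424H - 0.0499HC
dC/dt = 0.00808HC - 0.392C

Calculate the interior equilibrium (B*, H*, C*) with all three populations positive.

B* ≈ 250, H* ≈ 48.5, C* ≈ 6.55

From dC/dt = 0: 0.00808H* = 0.392, so H* = 48.5.
From dB/dt = 0: 1.46(1 - B*/542) = 0.0162·48.5, giving B* = 542·(1 - 0.538) = 250.
From dH/dt = 0: 0.003·250 - 0.424 = 0.0499C*, so C* = 0.327/0.0499 = 6.55.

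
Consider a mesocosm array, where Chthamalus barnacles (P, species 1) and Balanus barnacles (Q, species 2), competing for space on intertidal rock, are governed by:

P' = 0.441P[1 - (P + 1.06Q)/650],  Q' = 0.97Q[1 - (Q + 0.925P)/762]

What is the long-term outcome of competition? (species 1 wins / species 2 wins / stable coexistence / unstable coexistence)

Compare the nullcline intercepts: K1/α12 = 650/1.06 = 613 < K2 = 762; K2/α21 = 762/0.925 = 824 > K1 = 650.
Since the inequalities point opposite ways, species 2 can invade but species 1 cannot.

species 2 excludes species 1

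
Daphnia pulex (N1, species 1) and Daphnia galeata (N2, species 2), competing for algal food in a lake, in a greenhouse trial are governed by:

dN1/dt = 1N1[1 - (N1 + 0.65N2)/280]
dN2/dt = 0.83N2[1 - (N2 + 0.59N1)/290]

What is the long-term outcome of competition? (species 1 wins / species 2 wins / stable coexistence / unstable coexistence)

stable coexistence

Compare the nullcline intercepts: K1/α12 = 280/0.65 = 431 > K2 = 290; K2/α21 = 290/0.59 = 492 > K1 = 280.
Since both inequalities hold, each species can invade when rare, so the interior equilibrium is stable.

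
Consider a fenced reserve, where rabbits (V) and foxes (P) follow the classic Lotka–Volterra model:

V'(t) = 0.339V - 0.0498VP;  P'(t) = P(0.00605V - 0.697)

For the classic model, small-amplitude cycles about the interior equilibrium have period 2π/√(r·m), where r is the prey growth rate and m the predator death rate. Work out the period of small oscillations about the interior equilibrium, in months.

Here r = 0.339 and m = 0.697, so r·m = 0.236.
ω = √0.236 = 0.486 per month, hence T = 2π/ω ≈ 12.9 months.

T ≈ 12.9 months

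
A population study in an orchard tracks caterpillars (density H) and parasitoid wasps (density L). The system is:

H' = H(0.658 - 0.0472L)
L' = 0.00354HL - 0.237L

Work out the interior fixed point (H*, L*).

Set dL/dt = 0 with L > 0: 0.00354H - 0.237 = 0, so H* = 0.237/0.00354 = 66.9.
Set dH/dt = 0 with H > 0: 0.658 - 0.0472L = 0, so L* = 0.658/0.0472 = 13.9.

H* ≈ 66.9, L* ≈ 13.9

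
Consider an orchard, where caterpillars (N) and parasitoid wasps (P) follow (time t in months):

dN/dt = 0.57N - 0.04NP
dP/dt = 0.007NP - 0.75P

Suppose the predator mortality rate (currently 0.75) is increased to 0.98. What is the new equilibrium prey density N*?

N* ≈ 140

At the interior fixed point, setting dP/dt = 0 with P > 0 fixes N* = (predator death rate)/(NP coefficient) — independent of the other coefficients.
With the change, N* = 0.98/0.007 = 140; it rises from 107.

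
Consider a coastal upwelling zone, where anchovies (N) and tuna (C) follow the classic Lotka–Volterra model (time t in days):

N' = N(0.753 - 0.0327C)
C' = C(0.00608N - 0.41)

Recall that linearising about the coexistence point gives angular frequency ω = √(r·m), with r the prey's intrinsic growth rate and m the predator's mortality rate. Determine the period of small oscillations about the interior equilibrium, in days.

Here r = 0.753 and m = 0.41, so r·m = 0.309.
ω = √0.309 = 0.556 per day, hence T = 2π/ω ≈ 11.3 days.

T ≈ 11.3 days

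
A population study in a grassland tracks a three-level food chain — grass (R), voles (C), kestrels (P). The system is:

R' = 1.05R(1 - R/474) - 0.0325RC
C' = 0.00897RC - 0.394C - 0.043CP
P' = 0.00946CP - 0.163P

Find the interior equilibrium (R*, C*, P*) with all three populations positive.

R* ≈ 221, C* ≈ 17.2, P* ≈ 37

From dP/dt = 0: 0.00946C* = 0.163, so C* = 17.2.
From dR/dt = 0: 1.05(1 - R*/474) = 0.0325·17.2, giving R* = 474·(1 - 0.533) = 221.
From dC/dt = 0: 0.00897·221 - 0.394 = 0.043P*, so P* = 1.59/0.043 = 37.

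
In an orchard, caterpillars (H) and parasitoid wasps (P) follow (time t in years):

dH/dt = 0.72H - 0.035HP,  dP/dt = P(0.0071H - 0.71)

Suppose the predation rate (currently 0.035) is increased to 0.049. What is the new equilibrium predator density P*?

P* ≈ 14.7

At the interior fixed point, setting dH/dt = 0 with H > 0 fixes P* = (prey growth rate)/(HP coefficient) — independent of the other coefficients.
With the change, P* = 0.72/0.049 = 14.7; it falls from 20.6.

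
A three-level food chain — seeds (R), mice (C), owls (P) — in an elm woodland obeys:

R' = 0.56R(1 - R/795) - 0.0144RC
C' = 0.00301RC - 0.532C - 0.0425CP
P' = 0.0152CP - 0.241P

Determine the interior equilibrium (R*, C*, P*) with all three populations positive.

From dP/dt = 0: 0.0152C* = 0.241, so C* = 15.9.
From dR/dt = 0: 0.56(1 - R*/795) = 0.0144·15.9, giving R* = 795·(1 - 0.408) = 471.
From dC/dt = 0: 0.00301·471 - 0.532 = 0.0425P*, so P* = 0.885/0.0425 = 20.8.

R* ≈ 471, C* ≈ 15.9, P* ≈ 20.8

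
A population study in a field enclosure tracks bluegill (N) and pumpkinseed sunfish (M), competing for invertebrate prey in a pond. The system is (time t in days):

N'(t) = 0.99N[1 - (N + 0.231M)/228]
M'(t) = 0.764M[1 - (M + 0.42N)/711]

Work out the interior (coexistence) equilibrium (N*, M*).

Setting both brackets to zero gives the nullclines N + 0.231M = 228 and 0.42N + M = 711.
Substituting M = 711 - 0.42N into the first: N(1 - 0.231·0.42) = 228 - 0.231·711.
So N* = 63.8/0.903 = 70.6, and then M* = 711 - 0.42·70.6 = 681.

N* ≈ 70.6, M* ≈ 681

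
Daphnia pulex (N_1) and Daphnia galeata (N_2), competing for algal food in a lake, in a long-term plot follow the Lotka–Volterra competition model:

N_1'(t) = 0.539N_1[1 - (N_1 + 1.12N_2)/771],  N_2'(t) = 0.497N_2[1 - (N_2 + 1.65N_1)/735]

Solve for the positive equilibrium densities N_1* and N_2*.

N_1* ≈ 61.6, N_2* ≈ 633

Setting both brackets to zero gives the nullclines N_1 + 1.12N_2 = 771 and 1.65N_1 + N_2 = 735.
Substituting N_2 = 735 - 1.65N_1 into the first: N_1(1 - 1.12·1.65) = 771 - 1.12·735.
So N_1* = -52.2/-0.848 = 61.6, and then N_2* = 735 - 1.65·61.6 = 633.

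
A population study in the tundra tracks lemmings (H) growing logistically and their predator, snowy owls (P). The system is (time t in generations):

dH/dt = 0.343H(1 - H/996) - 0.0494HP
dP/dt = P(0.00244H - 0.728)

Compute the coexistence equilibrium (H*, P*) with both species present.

From dP/dt = 0 with P > 0: 0.00244H* = 0.728, so H* = 298.
Substitute into dH/dt = 0: 0.343(1 - 298/996) = 0.0494P*.
The bracket is 0.7, giving P* = 0.24/0.0494 = 4.86.

H* ≈ 298, P* ≈ 4.86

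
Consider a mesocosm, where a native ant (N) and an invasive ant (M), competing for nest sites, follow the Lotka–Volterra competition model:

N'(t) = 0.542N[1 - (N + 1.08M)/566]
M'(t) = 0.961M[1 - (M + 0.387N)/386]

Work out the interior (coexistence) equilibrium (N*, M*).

Setting both brackets to zero gives the nullclines N + 1.08M = 566 and 0.387N + M = 386.
Substituting M = 386 - 0.387N into the first: N(1 - 1.08·0.387) = 566 - 1.08·386.
So N* = 149/0.582 = 256, and then M* = 386 - 0.387·256 = 287.

N* ≈ 256, M* ≈ 287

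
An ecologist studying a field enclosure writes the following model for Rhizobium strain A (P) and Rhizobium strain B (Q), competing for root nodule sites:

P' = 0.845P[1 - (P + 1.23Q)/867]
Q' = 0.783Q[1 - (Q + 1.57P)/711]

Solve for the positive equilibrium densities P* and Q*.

P* ≈ 8.09, Q* ≈ 698

Setting both brackets to zero gives the nullclines P + 1.23Q = 867 and 1.57P + Q = 711.
Substituting Q = 711 - 1.57P into the first: P(1 - 1.23·1.57) = 867 - 1.23·711.
So P* = -7.53/-0.931 = 8.09, and then Q* = 711 - 1.57·8.09 = 698.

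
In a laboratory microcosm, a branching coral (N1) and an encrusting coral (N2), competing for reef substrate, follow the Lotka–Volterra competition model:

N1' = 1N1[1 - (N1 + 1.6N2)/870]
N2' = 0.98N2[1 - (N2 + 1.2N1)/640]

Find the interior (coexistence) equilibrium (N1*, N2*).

N1* ≈ 167, N2* ≈ 439

Setting both brackets to zero gives the nullclines N1 + 1.6N2 = 870 and 1.2N1 + N2 = 640.
Substituting N2 = 640 - 1.2N1 into the first: N1(1 - 1.6·1.2) = 870 - 1.6·640.
So N1* = -154/-0.92 = 167, and then N2* = 640 - 1.2·167 = 439.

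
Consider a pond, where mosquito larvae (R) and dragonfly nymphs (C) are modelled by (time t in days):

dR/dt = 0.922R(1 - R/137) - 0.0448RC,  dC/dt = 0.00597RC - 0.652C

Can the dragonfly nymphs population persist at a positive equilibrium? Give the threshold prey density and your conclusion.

The predator equation gives dC/dt > 0 only when R > 0.652/0.00597 = 109.
Without the predator, R → K = 137. Since 137 > 109, the predator can invade and persist.

Threshold R = 109; K > 109, so yes, the predator persists.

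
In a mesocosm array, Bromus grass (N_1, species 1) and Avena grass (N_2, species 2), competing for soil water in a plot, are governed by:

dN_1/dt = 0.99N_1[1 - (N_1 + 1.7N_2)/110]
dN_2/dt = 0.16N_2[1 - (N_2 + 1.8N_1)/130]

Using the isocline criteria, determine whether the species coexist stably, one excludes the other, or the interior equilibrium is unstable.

unstable coexistence (outcome depends on initial conditions)

Compare the nullcline intercepts: K1/α12 = 110/1.7 = 64.7 < K2 = 130; K2/α21 = 130/1.8 = 72.2 < K1 = 110.
Since both are reversed, neither can invade when rare; the interior point is a saddle.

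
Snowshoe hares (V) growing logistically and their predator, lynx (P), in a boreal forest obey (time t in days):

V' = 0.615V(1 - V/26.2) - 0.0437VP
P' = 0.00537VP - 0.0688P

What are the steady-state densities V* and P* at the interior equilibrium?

From dP/dt = 0 with P > 0: 0.00537V* = 0.0688, so V* = 12.8.
Substitute into dV/dt = 0: 0.615(1 - 12.8/26.2) = 0.0437P*.
The bracket is 0.511, giving P* = 0.314/0.0437 = 7.19.

V* ≈ 12.8, P* ≈ 7.19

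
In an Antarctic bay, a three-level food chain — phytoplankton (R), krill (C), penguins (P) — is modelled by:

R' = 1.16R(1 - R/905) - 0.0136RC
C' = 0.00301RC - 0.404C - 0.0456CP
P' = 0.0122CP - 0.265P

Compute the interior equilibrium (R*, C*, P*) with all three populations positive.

From dP/dt = 0: 0.0122C* = 0.265, so C* = 21.7.
From dR/dt = 0: 1.16(1 - R*/905) = 0.0136·21.7, giving R* = 905·(1 - 0.255) = 675.
From dC/dt = 0: 0.00301·675 - 0.404 = 0.0456P*, so P* = 1.63/0.0456 = 35.7.

R* ≈ 675, C* ≈ 21.7, P* ≈ 35.7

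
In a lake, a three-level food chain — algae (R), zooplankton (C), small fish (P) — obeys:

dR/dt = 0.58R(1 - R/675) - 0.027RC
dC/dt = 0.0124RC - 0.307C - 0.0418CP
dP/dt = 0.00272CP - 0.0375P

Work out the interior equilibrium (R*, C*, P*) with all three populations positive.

From dP/dt = 0: 0.00272C* = 0.0375, so C* = 13.8.
From dR/dt = 0: 0.58(1 - R*/675) = 0.027·13.8, giving R* = 675·(1 - 0.642) = 242.
From dC/dt = 0: 0.0124·242 - 0.307 = 0.0418P*, so P* = 2.69/0.0418 = 64.4.

R* ≈ 242, C* ≈ 13.8, P* ≈ 64.4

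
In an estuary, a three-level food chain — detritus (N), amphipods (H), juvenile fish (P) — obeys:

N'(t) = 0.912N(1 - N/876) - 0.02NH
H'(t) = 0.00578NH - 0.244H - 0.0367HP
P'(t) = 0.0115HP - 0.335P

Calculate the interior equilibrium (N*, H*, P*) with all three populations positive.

N* ≈ 316, H* ≈ 29.1, P* ≈ 43.2

From dP/dt = 0: 0.0115H* = 0.335, so H* = 29.1.
From dN/dt = 0: 0.912(1 - N*/876) = 0.02·29.1, giving N* = 876·(1 - 0.639) = 316.
From dH/dt = 0: 0.00578·316 - 0.244 = 0.0367P*, so P* = 1.58/0.0367 = 43.2.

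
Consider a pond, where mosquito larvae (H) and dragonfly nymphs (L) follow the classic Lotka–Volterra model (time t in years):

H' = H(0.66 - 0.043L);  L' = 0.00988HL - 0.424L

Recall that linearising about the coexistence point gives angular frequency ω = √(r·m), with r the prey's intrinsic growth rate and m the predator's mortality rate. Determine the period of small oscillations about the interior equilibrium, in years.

Here r = 0.66 and m = 0.424, so r·m = 0.28.
ω = √0.28 = 0.529 per year, hence T = 2π/ω ≈ 11.9 years.

T ≈ 11.9 years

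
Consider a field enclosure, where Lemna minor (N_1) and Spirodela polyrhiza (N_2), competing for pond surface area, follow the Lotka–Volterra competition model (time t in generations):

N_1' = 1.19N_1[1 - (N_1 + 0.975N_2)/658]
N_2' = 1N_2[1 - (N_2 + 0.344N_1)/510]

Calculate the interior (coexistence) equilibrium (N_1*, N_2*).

Setting both brackets to zero gives the nullclines N_1 + 0.975N_2 = 658 and 0.344N_1 + N_2 = 510.
Substituting N_2 = 510 - 0.344N_1 into the first: N_1(1 - 0.975·0.344) = 658 - 0.975·510.
So N_1* = 161/0.665 = 242, and then N_2* = 510 - 0.344·242 = 427.

N_1* ≈ 242, N_2* ≈ 427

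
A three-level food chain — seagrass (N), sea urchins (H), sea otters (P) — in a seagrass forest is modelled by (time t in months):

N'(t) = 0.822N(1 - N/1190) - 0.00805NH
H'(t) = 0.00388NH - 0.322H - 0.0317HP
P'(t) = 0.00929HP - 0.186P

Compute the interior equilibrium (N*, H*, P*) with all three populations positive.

From dP/dt = 0: 0.00929H* = 0.186, so H* = 20.
From dN/dt = 0: 0.822(1 - N*/1190) = 0.00805·20, giving N* = 1190·(1 - 0.196) = 957.
From dH/dt = 0: 0.00388·957 - 0.322 = 0.0317P*, so P* = 3.39/0.0317 = 107.

N* ≈ 957, H* ≈ 20, P* ≈ 107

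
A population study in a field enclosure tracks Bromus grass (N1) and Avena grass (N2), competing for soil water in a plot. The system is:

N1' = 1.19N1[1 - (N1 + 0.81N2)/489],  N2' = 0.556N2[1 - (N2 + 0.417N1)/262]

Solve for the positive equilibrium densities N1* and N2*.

N1* ≈ 418, N2* ≈ 87.7

Setting both brackets to zero gives the nullclines N1 + 0.81N2 = 489 and 0.417N1 + N2 = 262.
Substituting N2 = 262 - 0.417N1 into the first: N1(1 - 0.81·0.417) = 489 - 0.81·262.
So N1* = 277/0.662 = 418, and then N2* = 262 - 0.417·418 = 87.7.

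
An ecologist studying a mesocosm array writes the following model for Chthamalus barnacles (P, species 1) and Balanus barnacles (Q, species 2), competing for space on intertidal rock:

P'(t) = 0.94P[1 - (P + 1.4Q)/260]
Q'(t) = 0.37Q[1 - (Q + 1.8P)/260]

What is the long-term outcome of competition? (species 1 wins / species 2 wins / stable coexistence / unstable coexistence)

unstable coexistence (outcome depends on initial conditions)

Compare the nullcline intercepts: K1/α12 = 260/1.4 = 186 < K2 = 260; K2/α21 = 260/1.8 = 144 < K1 = 260.
Since both are reversed, neither can invade when rare; the interior point is a saddle.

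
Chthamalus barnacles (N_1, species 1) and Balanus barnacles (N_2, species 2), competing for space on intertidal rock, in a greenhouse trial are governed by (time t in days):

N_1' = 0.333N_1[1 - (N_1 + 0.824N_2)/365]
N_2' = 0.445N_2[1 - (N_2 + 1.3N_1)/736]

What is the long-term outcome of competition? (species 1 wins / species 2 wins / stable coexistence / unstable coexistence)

species 2 excludes species 1

Compare the nullcline intercepts: K1/α12 = 365/0.824 = 443 < K2 = 736; K2/α21 = 736/1.3 = 566 > K1 = 365.
Since the inequalities point opposite ways, species 2 can invade but species 1 cannot.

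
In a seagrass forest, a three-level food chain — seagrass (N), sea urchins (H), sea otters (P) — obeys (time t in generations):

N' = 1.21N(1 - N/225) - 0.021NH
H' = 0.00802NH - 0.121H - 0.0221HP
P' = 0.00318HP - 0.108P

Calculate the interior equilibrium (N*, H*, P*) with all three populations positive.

N* ≈ 92.4, H* ≈ 34, P* ≈ 28

From dP/dt = 0: 0.00318H* = 0.108, so H* = 34.
From dN/dt = 0: 1.21(1 - N*/225) = 0.021·34, giving N* = 225·(1 - 0.589) = 92.4.
From dH/dt = 0: 0.00802·92.4 - 0.121 = 0.0221P*, so P* = 0.62/0.0221 = 28.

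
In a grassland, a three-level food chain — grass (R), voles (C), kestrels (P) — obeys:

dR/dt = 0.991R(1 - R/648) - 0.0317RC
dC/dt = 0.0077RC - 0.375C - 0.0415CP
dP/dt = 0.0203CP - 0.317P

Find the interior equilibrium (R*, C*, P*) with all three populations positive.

From dP/dt = 0: 0.0203C* = 0.317, so C* = 15.6.
From dR/dt = 0: 0.991(1 - R*/648) = 0.0317·15.6, giving R* = 648·(1 - 0.5) = 324.
From dC/dt = 0: 0.0077·324 - 0.375 = 0.0415P*, so P* = 2.12/0.0415 = 51.1.

R* ≈ 324, C* ≈ 15.6, P* ≈ 51.1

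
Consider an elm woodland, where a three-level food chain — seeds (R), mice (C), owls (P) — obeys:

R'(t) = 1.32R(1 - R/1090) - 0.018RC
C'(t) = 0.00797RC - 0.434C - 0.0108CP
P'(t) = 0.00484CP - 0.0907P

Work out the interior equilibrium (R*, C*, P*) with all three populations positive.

R* ≈ 811, C* ≈ 18.7, P* ≈ 559

From dP/dt = 0: 0.00484C* = 0.0907, so C* = 18.7.
From dR/dt = 0: 1.32(1 - R*/1090) = 0.018·18.7, giving R* = 1090·(1 - 0.256) = 811.
From dC/dt = 0: 0.00797·811 - 0.434 = 0.0108P*, so P* = 6.03/0.0108 = 559.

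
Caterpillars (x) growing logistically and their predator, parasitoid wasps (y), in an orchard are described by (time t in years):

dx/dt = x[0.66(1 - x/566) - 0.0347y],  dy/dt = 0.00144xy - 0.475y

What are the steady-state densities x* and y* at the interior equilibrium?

From dy/dt = 0 with y > 0: 0.00144x* = 0.475, so x* = 330.
Substitute into dx/dt = 0: 0.66(1 - 330/566) = 0.0347y*.
The bracket is 0.417, giving y* = 0.275/0.0347 = 7.94.

x* ≈ 330, y* ≈ 7.94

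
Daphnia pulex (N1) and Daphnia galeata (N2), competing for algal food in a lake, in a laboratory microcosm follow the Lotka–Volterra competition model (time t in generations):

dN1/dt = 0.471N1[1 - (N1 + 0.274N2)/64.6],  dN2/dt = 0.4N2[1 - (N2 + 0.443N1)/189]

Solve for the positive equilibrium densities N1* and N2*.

Setting both brackets to zero gives the nullclines N1 + 0.274N2 = 64.6 and 0.443N1 + N2 = 189.
Substituting N2 = 189 - 0.443N1 into the first: N1(1 - 0.274·0.443) = 64.6 - 0.274·189.
So N1* = 12.8/0.879 = 14.6, and then N2* = 189 - 0.443·14.6 = 183.

N1* ≈ 14.6, N2* ≈ 183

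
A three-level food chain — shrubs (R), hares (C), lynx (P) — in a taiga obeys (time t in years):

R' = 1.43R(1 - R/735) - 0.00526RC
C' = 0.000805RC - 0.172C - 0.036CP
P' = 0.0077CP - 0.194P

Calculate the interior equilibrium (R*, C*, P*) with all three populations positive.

From dP/dt = 0: 0.0077C* = 0.194, so C* = 25.2.
From dR/dt = 0: 1.43(1 - R*/735) = 0.00526·25.2, giving R* = 735·(1 - 0.0927) = 667.
From dC/dt = 0: 0.000805·667 - 0.172 = 0.036P*, so P* = 0.365/0.036 = 10.1.

R* ≈ 667, C* ≈ 25.2, P* ≈ 10.1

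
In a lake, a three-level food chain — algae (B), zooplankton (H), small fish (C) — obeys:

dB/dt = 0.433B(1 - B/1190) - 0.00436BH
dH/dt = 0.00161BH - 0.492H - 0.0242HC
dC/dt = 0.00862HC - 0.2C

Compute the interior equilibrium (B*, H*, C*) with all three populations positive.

From dC/dt = 0: 0.00862H* = 0.2, so H* = 23.2.
From dB/dt = 0: 0.433(1 - B*/1190) = 0.00436·23.2, giving B* = 1190·(1 - 0.234) = 912.
From dH/dt = 0: 0.00161·912 - 0.492 = 0.0242C*, so C* = 0.976/0.0242 = 40.3.

B* ≈ 912, H* ≈ 23.2, C* ≈ 40.3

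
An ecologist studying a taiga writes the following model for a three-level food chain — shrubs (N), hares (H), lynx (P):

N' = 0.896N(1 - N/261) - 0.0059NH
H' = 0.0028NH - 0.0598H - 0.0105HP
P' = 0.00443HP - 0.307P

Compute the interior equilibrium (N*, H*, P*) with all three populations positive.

N* ≈ 142, H* ≈ 69.3, P* ≈ 32.1

From dP/dt = 0: 0.00443H* = 0.307, so H* = 69.3.
From dN/dt = 0: 0.896(1 - N*/261) = 0.0059·69.3, giving N* = 261·(1 - 0.456) = 142.
From dH/dt = 0: 0.0028·142 - 0.0598 = 0.0105P*, so P* = 0.338/0.0105 = 32.1.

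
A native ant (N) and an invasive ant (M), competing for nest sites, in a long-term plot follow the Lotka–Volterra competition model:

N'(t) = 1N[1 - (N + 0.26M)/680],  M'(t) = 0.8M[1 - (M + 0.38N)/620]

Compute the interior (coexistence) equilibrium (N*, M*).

N* ≈ 576, M* ≈ 401

Setting both brackets to zero gives the nullclines N + 0.26M = 680 and 0.38N + M = 620.
Substituting M = 620 - 0.38N into the first: N(1 - 0.26·0.38) = 680 - 0.26·620.
So N* = 519/0.901 = 576, and then M* = 620 - 0.38·576 = 401.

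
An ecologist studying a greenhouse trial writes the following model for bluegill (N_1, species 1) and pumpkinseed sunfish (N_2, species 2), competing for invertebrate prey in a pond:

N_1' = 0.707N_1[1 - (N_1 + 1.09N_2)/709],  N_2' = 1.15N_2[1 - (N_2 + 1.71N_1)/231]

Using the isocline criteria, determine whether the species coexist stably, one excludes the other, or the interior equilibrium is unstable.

species 1 excludes species 2

Compare the nullcline intercepts: K1/α12 = 709/1.09 = 650 > K2 = 231; K2/α21 = 231/1.71 = 135 < K1 = 709.
Since the inequalities point opposite ways, species 1 can invade but species 2 cannot.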